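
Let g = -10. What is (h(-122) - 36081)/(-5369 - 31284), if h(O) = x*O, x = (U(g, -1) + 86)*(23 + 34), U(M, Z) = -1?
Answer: 627171/36653 ≈ 17.111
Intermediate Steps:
x = 4845 (x = (-1 + 86)*(23 + 34) = 85*57 = 4845)
h(O) = 4845*O
(h(-122) - 36081)/(-5369 - 31284) = (4845*(-122) - 36081)/(-5369 - 31284) = (-591090 - 36081)/(-36653) = -627171*(-1/36653) = 627171/36653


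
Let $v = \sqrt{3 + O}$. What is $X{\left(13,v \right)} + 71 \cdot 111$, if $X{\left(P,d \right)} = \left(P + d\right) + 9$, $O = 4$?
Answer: $7903 + \sqrt{7} \approx 7905.6$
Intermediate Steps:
$v = \sqrt{7}$ ($v = \sqrt{3 + 4} = \sqrt{7} \approx 2.6458$)
$X{\left(P,d \right)} = 9 + P + d$
$X{\left(13,v \right)} + 71 \cdot 111 = \left(9 + 13 + \sqrt{7}\right) + 71 \cdot 111 = \left(22 + \sqrt{7}\right) + 7881 = 7903 + \sqrt{7}$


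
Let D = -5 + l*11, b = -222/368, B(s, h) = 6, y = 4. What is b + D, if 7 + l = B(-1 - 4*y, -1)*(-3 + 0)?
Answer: -51631/184 ≈ -280.60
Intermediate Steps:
b = -111/184 (b = -222*1/368 = -111/184 ≈ -0.60326)
l = -25 (l = -7 + 6*(-3 + 0) = -7 + 6*(-3) = -7 - 18 = -25)
D = -280 (D = -5 - 25*11 = -5 - 275 = -280)
b + D = -111/184 - 280 = -51631/184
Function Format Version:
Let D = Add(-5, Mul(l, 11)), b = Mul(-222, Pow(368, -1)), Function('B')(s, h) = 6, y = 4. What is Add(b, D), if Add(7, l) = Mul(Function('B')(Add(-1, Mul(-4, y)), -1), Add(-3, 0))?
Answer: Rational(-51631, 184) ≈ -280.60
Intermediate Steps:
b = Rational(-111, 184) (b = Mul(-222, Rational(1, 368)) = Rational(-111, 184) ≈ -0.60326)
l = -25 (l = Add(-7, Mul(6, Add(-3, 0))) = Add(-7, Mul(6, -3)) = Add(-7, -18) = -25)
D = -280 (D = Add(-5, Mul(-25, 11)) = Add(-5, -275) = -280)
Add(b, D) = Add(Rational(-111, 184), -280) = Rational(-51631, 184)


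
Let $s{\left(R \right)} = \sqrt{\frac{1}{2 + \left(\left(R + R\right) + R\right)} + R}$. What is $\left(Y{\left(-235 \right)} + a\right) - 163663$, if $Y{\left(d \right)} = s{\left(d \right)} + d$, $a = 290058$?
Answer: $126160 + \frac{i \sqrt{116139818}}{703} \approx 1.2616 \cdot 10^{5} + 15.33 i$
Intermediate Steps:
$s{\left(R \right)} = \sqrt{R + \frac{1}{2 + 3 R}}$ ($s{\left(R \right)} = \sqrt{\frac{1}{2 + \left(2 R + R\right)} + R} = \sqrt{\frac{1}{2 + 3 R} + R} = \sqrt{R + \frac{1}{2 + 3 R}}$)
$Y{\left(d \right)} = d + \sqrt{\frac{1 + d \left(2 + 3 d\right)}{2 + 3 d}}$ ($Y{\left(d \right)} = \sqrt{\frac{1 + d \left(2 + 3 d\right)}{2 + 3 d}} + d = d + \sqrt{\frac{1 + d \left(2 + 3 d\right)}{2 + 3 d}}$)
$\left(Y{\left(-235 \right)} + a\right) - 163663 = \left(\left(-235 + \sqrt{\frac{1 - 235 \left(2 + 3 \left(-235\right)\right)}{2 + 3 \left(-235\right)}}\right) + 290058\right) - 163663 = \left(\left(-235 + \sqrt{\frac{1 - 235 \left(2 - 705\right)}{2 - 705}}\right) + 290058\right) - 163663 = \left(\left(-235 + \sqrt{\frac{1 - -165205}{-703}}\right) + 290058\right) - 163663 = \left(\left(-235 + \sqrt{- \frac{1 + 165205}{703}}\right) + 290058\right) - 163663 = \left(\left(-235 + \sqrt{\left(- \frac{1}{703}\right) 165206}\right) + 290058\right) - 163663 = \left(\left(-235 + \sqrt{- \frac{165206}{703}}\right) + 290058\right) - 163663 = \left(\left(-235 + \frac{i \sqrt{116139818}}{703}\right) + 290058\right) - 163663 = \left(289823 + \frac{i \sqrt{116139818}}{703}\right) - 163663 = 126160 + \frac{i \sqrt{116139818}}{703}$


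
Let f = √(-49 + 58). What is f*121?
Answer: 363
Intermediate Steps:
f = 3 (f = √9 = 3)
f*121 = 3*121 = 363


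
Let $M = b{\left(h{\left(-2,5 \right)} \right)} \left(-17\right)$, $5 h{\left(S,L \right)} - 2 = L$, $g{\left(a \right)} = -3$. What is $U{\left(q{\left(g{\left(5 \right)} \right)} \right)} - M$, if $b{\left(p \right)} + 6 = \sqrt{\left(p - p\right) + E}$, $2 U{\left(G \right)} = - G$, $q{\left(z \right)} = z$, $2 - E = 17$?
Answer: $- \frac{201}{2} + 17 i \sqrt{15} \approx -100.5 + 65.841 i$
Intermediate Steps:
$E = -15$ ($E = 2 - 17 = -15$)
$h{\left(S,L \right)} = \frac{2}{5} + \frac{L}{5}$
$U{\left(G \right)} = - \frac{G}{2}$ ($U{\left(G \right)} = \frac{\left(-1\right) G}{2} = - \frac{G}{2}$)
$b{\left(p \right)} = -6 + i \sqrt{15}$ ($b{\left(p \right)} = -6 + \sqrt{\left(p - p\right) - 15} = -6 + \sqrt{0 - 15} = -6 + \sqrt{-15} = -6 + i \sqrt{15}$)
$M = 102 - 17 i \sqrt{15}$ ($M = \left(-6 + i \sqrt{15}\right) \left(-17\right) = 102 - 17 i \sqrt{15} \approx 102.0 - 65.841 i$)
$U{\left(q{\left(g{\left(5 \right)} \right)} \right)} - M = \left(- \frac{1}{2}\right) \left(-3\right) - \left(102 - 17 i \sqrt{15}\right) = \frac{3}{2} - \left(102 - 17 i \sqrt{15}\right) = - \frac{201}{2} + 17 i \sqrt{15}$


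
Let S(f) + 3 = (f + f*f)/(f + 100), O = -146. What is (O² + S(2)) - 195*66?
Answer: 143532/17 ≈ 8443.1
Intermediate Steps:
S(f) = -3 + (f + f²)/(100 + f) (S(f) = -3 + (f + f*f)/(f + 100) = -3 + (f + f²)/(100 + f))
(O² + S(2)) - 195*66 = ((-146)² + (-300 + 2² - 2*2)/(100 + 2)) - 195*66 = (21316 + (-300 + 4 - 4)/102) - 12870 = (21316 + (1/102)*(-300)) - 12870 = (21316 - 50/17) - 12870 = 362322/17 - 12870 = 143532/17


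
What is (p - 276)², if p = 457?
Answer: 32761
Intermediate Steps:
(p - 276)² = (457 - 276)² = 181² = 32761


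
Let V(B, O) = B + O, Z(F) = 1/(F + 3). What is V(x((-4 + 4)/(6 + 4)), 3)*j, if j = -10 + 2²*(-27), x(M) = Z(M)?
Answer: -1180/3 ≈ -393.33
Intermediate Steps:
Z(F) = 1/(3 + F)
x(M) = 1/(3 + M)
j = -118 (j = -10 + 4*(-27) = -10 - 108 = -118)
V(x((-4 + 4)/(6 + 4)), 3)*j = (1/(3 + (-4 + 4)/(6 + 4)) + 3)*(-118) = (1/(3 + 0/10) + 3)*(-118) = (1/(3 + 0*(⅒)) + 3)*(-118) = (1/(3 + 0) + 3)*(-118) = (1/3 + 3)*(-118) = (⅓ + 3)*(-118) = (10/3)*(-118) = -1180/3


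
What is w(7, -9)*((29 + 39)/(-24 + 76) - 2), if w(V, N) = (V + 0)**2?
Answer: -441/13 ≈ -33.923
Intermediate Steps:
w(V, N) = V**2
w(7, -9)*((29 + 39)/(-24 + 76) - 2) = 7**2*((29 + 39)/(-24 + 76) - 2) = 49*(68/52 - 2) = 49*(68*(1/52) - 2) = 49*(17/13 - 2) = 49*(-9/13) = -441/13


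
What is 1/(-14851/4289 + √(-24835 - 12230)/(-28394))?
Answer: -51352891276882604/177814108818324301 + 522322423274*I*√37065/177814108818324301 ≈ -0.2888 + 0.00056553*I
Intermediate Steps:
1/(-14851/4289 + √(-24835 - 12230)/(-28394)) = 1/(-14851*1/4289 + √(-37065)*(-1/28394)) = 1/(-14851/4289 + (I*√37065)*(-1/28394)) = 1/(-14851/4289 - I*√37065/28394)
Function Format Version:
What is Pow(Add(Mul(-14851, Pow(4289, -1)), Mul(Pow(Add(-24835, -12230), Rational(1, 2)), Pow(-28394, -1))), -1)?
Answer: Add(Rational(-51352891276882604, 177814108818324301), Mul(Rational(522322423274, 177814108818324301), I, Pow(37065, Rational(1, 2)))) ≈ Add(-0.28880, Mul(0.00056553, I))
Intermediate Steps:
Pow(Add(Mul(-14851, Pow(4289, -1)), Mul(Pow(Add(-24835, -12230), Rational(1, 2)), Pow(-28394, -1))), -1) = Pow(Add(Mul(-14851, Rational(1, 4289)), Mul(Pow(-37065, Rational(1, 2)), Rational(-1, 28394))), -1) = Pow(Add(Rational(-14851, 4289), Mul(Mul(I, Pow(37065, Rational(1, 2))), Rational(-1, 28394))), -1) = Pow(Add(Rational(-14851, 4289), Mul(Rational(-1, 28394), I, Pow(37065, Rational(1, 2)))), -1)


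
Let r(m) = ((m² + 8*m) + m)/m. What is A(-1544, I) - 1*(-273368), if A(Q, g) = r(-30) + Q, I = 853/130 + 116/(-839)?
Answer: 271803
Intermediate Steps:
I = 700587/109070 (I = 853*(1/130) + 116*(-1/839) = 853/130 - 116/839 = 700587/109070 ≈ 6.4233)
r(m) = (m² + 9*m)/m
A(Q, g) = -21 + Q (A(Q, g) = (9 - 30) + Q = -21 + Q)
A(-1544, I) - 1*(-273368) = (-21 - 1544) - 1*(-273368) = -1565 + 273368 = 271803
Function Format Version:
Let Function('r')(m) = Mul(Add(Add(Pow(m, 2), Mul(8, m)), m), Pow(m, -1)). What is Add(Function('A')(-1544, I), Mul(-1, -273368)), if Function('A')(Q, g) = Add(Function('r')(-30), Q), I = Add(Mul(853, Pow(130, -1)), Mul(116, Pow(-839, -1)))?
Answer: 271803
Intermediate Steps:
I = Rational(700587, 109070) (I = Add(Mul(853, Rational(1, 130)), Mul(116, Rational(-1, 839))) = Add(Rational(853, 130), Rational(-116, 839)) = Rational(700587, 109070) ≈ 6.4233)
Function('r')(m) = Mul(Pow(m, -1), Add(Pow(m, 2), Mul(9, m))) (Function('r')(m) = Mul(Add(Pow(m, 2), Mul(9, m)), Pow(m, -1)) = Mul(Pow(m, -1), Add(Pow(m, 2), Mul(9, m))))
Function('A')(Q, g) = Add(-21, Q) (Function('A')(Q, g) = Add(Add(9, -30), Q) = Add(-21, Q))
Add(Function('A')(-1544, I), Mul(-1, -273368)) = Add(Add(-21, -1544), Mul(-1, -273368)) = Add(-1565, 273368) = 271803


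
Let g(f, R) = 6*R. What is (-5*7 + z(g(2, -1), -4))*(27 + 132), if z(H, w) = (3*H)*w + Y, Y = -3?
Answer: 5406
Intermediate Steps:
z(H, w) = -3 + 3*H*w (z(H, w) = (3*H)*w - 3 = 3*H*w - 3 = -3 + 3*H*w)
(-5*7 + z(g(2, -1), -4))*(27 + 132) = (-5*7 + (-3 + 3*(6*(-1))*(-4)))*(27 + 132) = (-35 + (-3 + 3*(-6)*(-4)))*159 = (-35 + (-3 + 72))*159 = (-35 + 69)*159 = 34*159 = 5406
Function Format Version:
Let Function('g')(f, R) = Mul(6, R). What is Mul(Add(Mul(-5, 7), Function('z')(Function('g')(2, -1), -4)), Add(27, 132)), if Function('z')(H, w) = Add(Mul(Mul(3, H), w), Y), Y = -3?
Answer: 5406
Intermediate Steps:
Function('z')(H, w) = Add(-3, Mul(3, H, w)) (Function('z')(H, w) = Add(Mul(Mul(3, H), w), -3) = Add(Mul(3, H, w), -3) = Add(-3, Mul(3, H, w)))
Mul(Add(Mul(-5, 7), Function('z')(Function('g')(2, -1), -4)), Add(27, 132)) = Mul(Add(Mul(-5, 7), Add(-3, Mul(3, Mul(6, -1), -4))), Add(27, 132)) = Mul(Add(-35, Add(-3, Mul(3, -6, -4))), 159) = Mul(Add(-35, Add(-3, 72)), 159) = Mul(Add(-35, 69), 159) = Mul(34, 159) = 5406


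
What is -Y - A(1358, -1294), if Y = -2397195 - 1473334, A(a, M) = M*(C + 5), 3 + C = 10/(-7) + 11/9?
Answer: 243989549/63 ≈ 3.8728e+6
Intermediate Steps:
C = -202/63 (C = -3 + (10/(-7) + 11/9) = -3 + (10*(-1/7) + 11*(1/9)) = -3 + (-10/7 + 11/9) = -3 - 13/63 = -202/63 ≈ -3.2063)
A(a, M) = 113*M/63 (A(a, M) = M*(-202/63 + 5) = M*(113/63) = 113*M/63)
Y = -3870529
-Y - A(1358, -1294) = -1*(-3870529) - 113*(-1294)/63 = 3870529 - 1*(-146222/63) = 3870529 + 146222/63 = 243989549/63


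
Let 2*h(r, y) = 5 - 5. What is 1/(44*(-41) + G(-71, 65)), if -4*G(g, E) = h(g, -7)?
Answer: -1/1804 ≈ -0.00055432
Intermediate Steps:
h(r, y) = 0 (h(r, y) = (5 - 5)/2 = (½)*0 = 0)
G(g, E) = 0 (G(g, E) = -¼*0 = 0)
1/(44*(-41) + G(-71, 65)) = 1/(44*(-41) + 0) = 1/(-1804 + 0) = 1/(-1804) = -1/1804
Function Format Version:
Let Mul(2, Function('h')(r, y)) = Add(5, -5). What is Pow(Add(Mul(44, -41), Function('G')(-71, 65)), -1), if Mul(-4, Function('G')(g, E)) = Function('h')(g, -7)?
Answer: Rational(-1, 1804) ≈ -0.00055432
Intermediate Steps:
Function('h')(r, y) = 0 (Function('h')(r, y) = Mul(Rational(1, 2), Add(5, -5)) = Mul(Rational(1, 2), 0) = 0)
Function('G')(g, E) = 0 (Function('G')(g, E) = Mul(Rational(-1, 4), 0) = 0)
Pow(Add(Mul(44, -41), Function('G')(-71, 65)), -1) = Pow(Add(Mul(44, -41), 0), -1) = Pow(Add(-1804, 0), -1) = Pow(-1804, -1) = Rational(-1, 1804)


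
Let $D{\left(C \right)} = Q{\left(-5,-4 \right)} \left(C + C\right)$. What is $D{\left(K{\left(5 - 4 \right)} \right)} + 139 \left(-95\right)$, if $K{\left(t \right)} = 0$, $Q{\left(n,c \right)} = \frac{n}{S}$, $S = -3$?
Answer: $-13205$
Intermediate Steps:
$Q{\left(n,c \right)} = - \frac{n}{3}$ ($Q{\left(n,c \right)} = \frac{n}{-3} = n \left(- \frac{1}{3}\right) = - \frac{n}{3}$)
$D{\left(C \right)} = \frac{10 C}{3}$ ($D{\left(C \right)} = \left(- \frac{1}{3}\right) \left(-5\right) \left(C + C\right) = \frac{5 \cdot 2 C}{3} = \frac{10 C}{3}$)
$D{\left(K{\left(5 - 4 \right)} \right)} + 139 \left(-95\right) = \frac{10}{3} \cdot 0 + 139 \left(-95\right) = 0 - 13205 = -13205$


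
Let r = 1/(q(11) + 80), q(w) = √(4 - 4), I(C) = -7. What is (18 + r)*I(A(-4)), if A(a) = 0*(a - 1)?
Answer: -10087/80 ≈ -126.09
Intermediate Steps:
A(a) = 0 (A(a) = 0*(-1 + a) = 0)
q(w) = 0 (q(w) = √0 = 0)
r = 1/80 (r = 1/(0 + 80) = 1/80 ≈ 0.012500)
(18 + r)*I(A(-4)) = (18 + 1/80)*(-7) = (1441/80)*(-7) = -10087/80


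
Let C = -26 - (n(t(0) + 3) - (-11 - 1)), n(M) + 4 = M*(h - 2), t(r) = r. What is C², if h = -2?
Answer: 484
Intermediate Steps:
n(M) = -4 - 4*M (n(M) = -4 + M*(-2 - 2) = -4 + M*(-4) = -4 - 4*M)
C = -22 (C = -26 - ((-4 - 4*(0 + 3)) - (-11 - 1)) = -26 - ((-4 - 4*3) - 1*(-12)) = -26 - ((-4 - 12) + 12) = -26 - (-16 + 12) = -26 - 1*(-4) = -26 + 4 = -22)
C² = (-22)² = 484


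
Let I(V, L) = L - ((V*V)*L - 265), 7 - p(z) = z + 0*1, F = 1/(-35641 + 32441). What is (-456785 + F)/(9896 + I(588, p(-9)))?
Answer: 1461712001/17669526400 ≈ 0.082725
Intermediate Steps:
F = -1/3200 (F = 1/(-3200) = -1/3200 ≈ -0.00031250)
p(z) = 7 - z (p(z) = 7 - (z + 0*1) = 7 - (z + 0) = 7 - z)
I(V, L) = 265 + L - L*V² (I(V, L) = L - (V²*L - 265) = L - (L*V² - 265) = L - (-265 + L*V²) = L + (265 - L*V²) = 265 + L - L*V²)
(-456785 + F)/(9896 + I(588, p(-9))) = (-456785 - 1/3200)/(9896 + (265 + (7 - 1*(-9)) - 1*(7 - 1*(-9))*588²)) = -1461712001/(3200*(9896 + (265 + (7 + 9) - 1*(7 + 9)*345744))) = -1461712001/(3200*(9896 + (265 + 16 - 1*16*345744))) = -1461712001/(3200*(9896 + (265 + 16 - 5531904))) = -1461712001/(3200*(9896 - 5531623)) = -1461712001/3200/(-5521727) = -1461712001/3200*(-1/5521727) = 1461712001/17669526400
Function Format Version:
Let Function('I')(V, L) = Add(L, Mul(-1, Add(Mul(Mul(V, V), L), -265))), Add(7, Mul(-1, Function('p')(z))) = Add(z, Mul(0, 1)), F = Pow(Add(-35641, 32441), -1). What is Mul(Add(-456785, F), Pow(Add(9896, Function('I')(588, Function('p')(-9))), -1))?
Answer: Rational(1461712001, 17669526400) ≈ 0.082725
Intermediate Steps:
F = Rational(-1, 3200) (F = Pow(-3200, -1) = Rational(-1, 3200) ≈ -0.00031250)
Function('p')(z) = Add(7, Mul(-1, z)) (Function('p')(z) = Add(7, Mul(-1, Add(z, Mul(0, 1)))) = Add(7, Mul(-1, Add(z, 0))) = Add(7, Mul(-1, z)))
Function('I')(V, L) = Add(265, L, Mul(-1, L, Pow(V, 2))) (Function('I')(V, L) = Add(L, Mul(-1, Add(Mul(Pow(V, 2), L), -265))) = Add(L, Mul(-1, Add(Mul(L, Pow(V, 2)), -265))) = Add(L, Mul(-1, Add(-265, Mul(L, Pow(V, 2))))) = Add(L, Add(265, Mul(-1, L, Pow(V, 2)))) = Add(265, L, Mul(-1, L, Pow(V, 2))))
Mul(Add(-456785, F), Pow(Add(9896, Function('I')(588, Function('p')(-9))), -1)) = Mul(Add(-456785, Rational(-1, 3200)), Pow(Add(9896, Add(265, Add(7, Mul(-1, -9)), Mul(-1, Add(7, Mul(-1, -9)), Pow(588, 2)))), -1)) = Mul(Rational(-1461712001, 3200), Pow(Add(9896, Add(265, Add(7, 9), Mul(-1, Add(7, 9), 345744))), -1)) = Mul(Rational(-1461712001, 3200), Pow(Add(9896, Add(265, 16, Mul(-1, 16, 345744))), -1)) = Mul(Rational(-1461712001, 3200), Pow(Add(9896, Add(265, 16, -5531904)), -1)) = Mul(Rational(-1461712001, 3200), Pow(Add(9896, -5531623), -1)) = Mul(Rational(-1461712001, 3200), Pow(-5521727, -1)) = Mul(Rational(-1461712001, 3200), Rational(-1, 5521727)) = Rational(1461712001, 17669526400)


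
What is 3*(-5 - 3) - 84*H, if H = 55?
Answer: -4644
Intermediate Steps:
3*(-5 - 3) - 84*H = 3*(-5 - 3) - 84*55 = 3*(-8) - 4620 = -24 - 4620 = -4644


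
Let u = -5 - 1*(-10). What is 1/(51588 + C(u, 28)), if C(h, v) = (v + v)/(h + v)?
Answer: 33/1702460 ≈ 1.9384e-5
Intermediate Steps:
u = 5 (u = -5 + 10 = 5)
C(h, v) = 2*v/(h + v) (C(h, v) = (2*v)/(h + v) = 2*v/(h + v))
1/(51588 + C(u, 28)) = 1/(51588 + 2*28/(5 + 28)) = 1/(51588 + 2*28/33) = 1/(51588 + 2*28*(1/33)) = 1/(51588 + 56/33) = 1/(1702460/33) = 33/1702460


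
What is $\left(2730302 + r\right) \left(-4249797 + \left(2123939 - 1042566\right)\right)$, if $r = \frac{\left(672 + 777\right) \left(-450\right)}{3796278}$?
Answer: $- \frac{5473444414265684024}{632713} \approx -8.6508 \cdot 10^{12}$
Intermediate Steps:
$r = - \frac{108675}{632713}$ ($r = 1449 \left(-450\right) \frac{1}{3796278} = \left(-652050\right) \frac{1}{3796278} = - \frac{108675}{632713} \approx -0.17176$)
$\left(2730302 + r\right) \left(-4249797 + \left(2123939 - 1042566\right)\right) = \left(2730302 - \frac{108675}{632713}\right) \left(-4249797 + \left(2123939 - 1042566\right)\right) = \frac{1727497460651 \left(-4249797 + 1081373\right)}{632713} = \frac{1727497460651}{632713} \left(-3168424\right) = - \frac{5473444414265684024}{632713}$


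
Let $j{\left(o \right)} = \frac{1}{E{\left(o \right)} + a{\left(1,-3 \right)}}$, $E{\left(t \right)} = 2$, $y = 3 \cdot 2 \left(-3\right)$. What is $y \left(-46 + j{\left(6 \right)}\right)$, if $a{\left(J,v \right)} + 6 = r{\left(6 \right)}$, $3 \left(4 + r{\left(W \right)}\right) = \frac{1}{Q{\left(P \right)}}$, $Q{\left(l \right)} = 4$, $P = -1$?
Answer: $\frac{78876}{95} \approx 830.27$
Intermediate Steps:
$y = -18$ ($y = 6 \left(-3\right) = -18$)
$r{\left(W \right)} = - \frac{47}{12}$ ($r{\left(W \right)} = -4 + \frac{1}{3 \cdot 4} = -4 + \frac{1}{3} \cdot \frac{1}{4} = -4 + \frac{1}{12} = - \frac{47}{12}$)
$a{\left(J,v \right)} = - \frac{119}{12}$ ($a{\left(J,v \right)} = -6 - \frac{47}{12} = - \frac{119}{12}$)
$j{\left(o \right)} = - \frac{12}{95}$ ($j{\left(o \right)} = \frac{1}{2 - \frac{119}{12}} = \frac{1}{- \frac{95}{12}} = - \frac{12}{95}$)
$y \left(-46 + j{\left(6 \right)}\right) = - 18 \left(-46 - \frac{12}{95}\right) = \left(-18\right) \left(- \frac{4382}{95}\right) = \frac{78876}{95}$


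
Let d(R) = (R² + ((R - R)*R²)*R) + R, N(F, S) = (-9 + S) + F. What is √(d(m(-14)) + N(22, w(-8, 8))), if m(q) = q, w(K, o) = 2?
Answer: √197 ≈ 14.036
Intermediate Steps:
N(F, S) = -9 + F + S
d(R) = R + R² (d(R) = (R² + (0*R²)*R) + R = (R² + 0*R) + R = (R² + 0) + R = R² + R = R + R²)
√(d(m(-14)) + N(22, w(-8, 8))) = √(-14*(1 - 14) + (-9 + 22 + 2)) = √(-14*(-13) + 15) = √(182 + 15) = √197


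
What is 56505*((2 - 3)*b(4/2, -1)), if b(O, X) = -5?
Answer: 282525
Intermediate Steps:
56505*((2 - 3)*b(4/2, -1)) = 56505*((2 - 3)*(-5)) = 56505*(-1*(-5)) = 56505*5 = 282525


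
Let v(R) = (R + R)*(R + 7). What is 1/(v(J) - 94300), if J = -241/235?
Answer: -55225/5208394228 ≈ -1.0603e-5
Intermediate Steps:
J = -241/235 (J = -241*1/235 = -241/235 ≈ -1.0255)
v(R) = 2*R*(7 + R) (v(R) = (2*R)*(7 + R) = 2*R*(7 + R))
1/(v(J) - 94300) = 1/(2*(-241/235)*(7 - 241/235) - 94300) = 1/(2*(-241/235)*(1404/235) - 94300) = 1/(-676728/55225 - 94300) = 1/(-5208394228/55225) = -55225/5208394228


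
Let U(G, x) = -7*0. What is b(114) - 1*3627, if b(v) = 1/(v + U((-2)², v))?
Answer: -413477/114 ≈ -3627.0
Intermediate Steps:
U(G, x) = 0
b(v) = 1/v (b(v) = 1/(v + 0) = 1/v)
b(114) - 1*3627 = 1/114 - 1*3627 = 1/114 - 3627 = -413477/114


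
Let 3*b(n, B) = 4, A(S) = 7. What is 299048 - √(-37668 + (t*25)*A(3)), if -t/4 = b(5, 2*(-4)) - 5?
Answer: 299048 - 2*I*√78978/3 ≈ 2.9905e+5 - 187.35*I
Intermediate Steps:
b(n, B) = 4/3 (b(n, B) = (⅓)*4 = 4/3)
t = 44/3 (t = -4*(4/3 - 5) = -4*(-11/3) = 44/3 ≈ 14.667)
299048 - √(-37668 + (t*25)*A(3)) = 299048 - √(-37668 + ((44/3)*25)*7) = 299048 - √(-37668 + (1100/3)*7) = 299048 - √(-37668 + 7700/3) = 299048 - √(-105304/3) = 299048 - 2*I*√78978/3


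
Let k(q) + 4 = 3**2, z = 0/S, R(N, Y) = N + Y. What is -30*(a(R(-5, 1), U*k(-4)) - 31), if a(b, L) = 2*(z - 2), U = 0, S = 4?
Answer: 1050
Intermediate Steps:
z = 0 (z = 0/4 = 0*(1/4) = 0)
k(q) = 5 (k(q) = -4 + 3**2 = -4 + 9 = 5)
a(b, L) = -4 (a(b, L) = 2*(0 - 2) = 2*(-2) = -4)
-30*(a(R(-5, 1), U*k(-4)) - 31) = -30*(-4 - 31) = -30*(-35) = 1050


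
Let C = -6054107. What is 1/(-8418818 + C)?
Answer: -1/14472925 ≈ -6.9095e-8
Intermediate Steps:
1/(-8418818 + C) = 1/(-8418818 - 6054107) = 1/(-14472925) = -1/14472925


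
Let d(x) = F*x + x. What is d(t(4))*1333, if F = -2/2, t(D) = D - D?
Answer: 0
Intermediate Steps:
t(D) = 0
F = -1 (F = -2*1/2 = -1)
d(x) = 0 (d(x) = -x + x = 0)
d(t(4))*1333 = 0*1333 = 0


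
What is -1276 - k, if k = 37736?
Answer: -39012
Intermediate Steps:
-1276 - k = -1276 - 1*37736 = -1276 - 37736 = -39012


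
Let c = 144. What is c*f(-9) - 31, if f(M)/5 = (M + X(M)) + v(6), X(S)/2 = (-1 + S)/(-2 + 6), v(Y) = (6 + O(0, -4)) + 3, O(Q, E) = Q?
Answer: -3631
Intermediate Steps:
v(Y) = 9 (v(Y) = (6 + 0) + 3 = 6 + 3 = 9)
X(S) = -½ + S/2 (X(S) = 2*((-1 + S)/(-2 + 6)) = 2*((-1 + S)/4) = 2*((-1 + S)*(¼)) = 2*(-¼ + S/4) = -½ + S/2)
f(M) = 85/2 + 15*M/2 (f(M) = 5*((M + (-½ + M/2)) + 9) = 5*((-½ + 3*M/2) + 9) = 5*(17/2 + 3*M/2) = 85/2 + 15*M/2)
c*f(-9) - 31 = 144*(85/2 + (15/2)*(-9)) - 31 = 144*(85/2 - 135/2) - 31 = 144*(-25) - 31 = -3600 - 31 = -3631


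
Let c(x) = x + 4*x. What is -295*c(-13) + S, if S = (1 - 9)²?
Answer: 19239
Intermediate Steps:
S = 64 (S = (-8)² = 64)
c(x) = 5*x
-295*c(-13) + S = -1475*(-13) + 64 = -295*(-65) + 64 = 19175 + 64 = 19239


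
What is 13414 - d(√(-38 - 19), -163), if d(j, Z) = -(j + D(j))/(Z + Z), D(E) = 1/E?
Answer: 13414 - 28*I*√57/9291 ≈ 13414.0 - 0.022753*I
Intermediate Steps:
d(j, Z) = -(j + 1/j)/(2*Z) (d(j, Z) = -(j + 1/j)/(Z + Z) = -(j + 1/j)/(2*Z))
13414 - d(√(-38 - 19), -163) = 13414 - (-1 - (√(-38 - 19))²)/(2*(-163)*(√(-38 - 19))) = 13414 - (-1)*(-1 - (√(-57))²)/(2*163*(√(-57))) = 13414 - (-1)*(-1 - (I*√57)²)/(2*163*(I*√57)) = 13414 - (-1)*(-I*√57/57)*(-1 - 1*(-57))/(2*163) = 13414 - (-1)*(-I*√57/57)*(-1 + 57)/(2*163) = 13414 - (-1)*(-I*√57/57)*56/(2*163) = 13414 - 28*I*√57/9291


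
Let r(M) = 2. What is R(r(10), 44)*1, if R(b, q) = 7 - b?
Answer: 5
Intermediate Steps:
R(r(10), 44)*1 = (7 - 1*2)*1 = (7 - 2)*1 = 5*1 = 5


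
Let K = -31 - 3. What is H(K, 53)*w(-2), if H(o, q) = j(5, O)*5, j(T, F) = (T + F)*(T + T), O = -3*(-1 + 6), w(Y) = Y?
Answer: 1000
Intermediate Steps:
K = -34
O = -15 (O = -3*5 = -15)
j(T, F) = 2*T*(F + T) (j(T, F) = (F + T)*(2*T) = 2*T*(F + T))
H(o, q) = -500 (H(o, q) = (2*5*(-15 + 5))*5 = (2*5*(-10))*5 = -100*5 = -500)
H(K, 53)*w(-2) = -500*(-2) = 1000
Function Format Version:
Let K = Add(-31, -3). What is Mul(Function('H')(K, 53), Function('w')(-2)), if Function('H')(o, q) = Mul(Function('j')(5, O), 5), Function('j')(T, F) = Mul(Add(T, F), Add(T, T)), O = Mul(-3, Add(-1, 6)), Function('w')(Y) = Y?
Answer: 1000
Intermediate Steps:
K = -34
O = -15 (O = Mul(-3, 5) = -15)
Function('j')(T, F) = Mul(2, T, Add(F, T)) (Function('j')(T, F) = Mul(Add(F, T), Mul(2, T)) = Mul(2, T, Add(F, T)))
Function('H')(o, q) = -500 (Function('H')(o, q) = Mul(Mul(2, 5, Add(-15, 5)), 5) = Mul(Mul(2, 5, -10), 5) = Mul(-100, 5) = -500)
Mul(Function('H')(K, 53), Function('w')(-2)) = Mul(-500, -2) = 1000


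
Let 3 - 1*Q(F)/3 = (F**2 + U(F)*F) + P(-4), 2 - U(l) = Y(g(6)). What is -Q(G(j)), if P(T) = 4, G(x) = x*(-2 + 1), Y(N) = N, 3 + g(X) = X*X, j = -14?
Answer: -711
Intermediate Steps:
g(X) = -3 + X**2 (g(X) = -3 + X*X = -3 + X**2)
U(l) = -31 (U(l) = 2 - (-3 + 6**2) = 2 - (-3 + 36) = 2 - 1*33 = 2 - 33 = -31)
G(x) = -x (G(x) = x*(-1) = -x)
Q(F) = -3 - 3*F**2 + 93*F (Q(F) = 9 - 3*((F**2 - 31*F) + 4) = 9 - 3*(4 + F**2 - 31*F) = 9 + (-12 - 3*F**2 + 93*F) = -3 - 3*F**2 + 93*F)
-Q(G(j)) = -(-3 - 3*(-1*(-14))**2 + 93*(-1*(-14))) = -(-3 - 3*14**2 + 93*14) = -(-3 - 3*196 + 1302) = -(-3 - 588 + 1302) = -1*711 = -711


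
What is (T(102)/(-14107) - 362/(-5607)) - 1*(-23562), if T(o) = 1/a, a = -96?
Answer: 59638751396173/2531134368 ≈ 23562.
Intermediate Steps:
T(o) = -1/96 (T(o) = 1/(-96) = -1/96)
(T(102)/(-14107) - 362/(-5607)) - 1*(-23562) = (-1/96/(-14107) - 362/(-5607)) - 1*(-23562) = (-1/96*(-1/14107) - 362*(-1/5607)) + 23562 = (1/1354272 + 362/5607) + 23562 = 163417357/2531134368 + 23562 = 59638751396173/2531134368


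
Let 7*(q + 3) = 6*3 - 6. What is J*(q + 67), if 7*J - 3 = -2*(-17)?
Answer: 17020/49 ≈ 347.35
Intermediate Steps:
q = -9/7 (q = -3 + (6*3 - 6)/7 = -3 + (18 - 6)/7 = -3 + (1/7)*12 = -3 + 12/7 = -9/7 ≈ -1.2857)
J = 37/7 (J = 3/7 + (-2*(-17))/7 = 3/7 + (1/7)*34 = 3/7 + 34/7 = 37/7 ≈ 5.2857)
J*(q + 67) = 37*(-9/7 + 67)/7 = (37/7)*(460/7) = 17020/49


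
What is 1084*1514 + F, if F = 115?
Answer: 1641291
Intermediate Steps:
1084*1514 + F = 1084*1514 + 115 = 1641176 + 115 = 1641291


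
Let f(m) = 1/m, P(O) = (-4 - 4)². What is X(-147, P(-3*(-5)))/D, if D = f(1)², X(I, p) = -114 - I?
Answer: 33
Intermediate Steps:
P(O) = 64 (P(O) = (-8)² = 64)
D = 1 (D = (1/1)² = 1² = 1)
X(-147, P(-3*(-5)))/D = (-114 - 1*(-147))/1 = (-114 + 147)*1 = 33*1 = 33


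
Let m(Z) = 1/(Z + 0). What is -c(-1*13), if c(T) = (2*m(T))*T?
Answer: -2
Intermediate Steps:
m(Z) = 1/Z
c(T) = 2 (c(T) = (2/T)*T = 2)
-c(-1*13) = -1*2 = -2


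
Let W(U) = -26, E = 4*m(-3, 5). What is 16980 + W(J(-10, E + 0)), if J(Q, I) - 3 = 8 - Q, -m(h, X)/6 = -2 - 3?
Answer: 16954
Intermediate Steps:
m(h, X) = 30 (m(h, X) = -6*(-2 - 3) = -6*(-5) = 30)
E = 120 (E = 4*30 = 120)
J(Q, I) = 11 - Q (J(Q, I) = 3 + (8 - Q) = 11 - Q)
16980 + W(J(-10, E + 0)) = 16980 - 26 = 16954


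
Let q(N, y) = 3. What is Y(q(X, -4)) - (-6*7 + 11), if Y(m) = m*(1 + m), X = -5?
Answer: 43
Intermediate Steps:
Y(q(X, -4)) - (-6*7 + 11) = 3*(1 + 3) - (-6*7 + 11) = 3*4 - (-42 + 11) = 12 - 1*(-31) = 12 + 31 = 43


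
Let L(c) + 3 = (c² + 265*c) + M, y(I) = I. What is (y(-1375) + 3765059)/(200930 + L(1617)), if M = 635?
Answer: 940921/811189 ≈ 1.1599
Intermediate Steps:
L(c) = 632 + c² + 265*c (L(c) = -3 + ((c² + 265*c) + 635) = -3 + (635 + c² + 265*c) = 632 + c² + 265*c)
(y(-1375) + 3765059)/(200930 + L(1617)) = (-1375 + 3765059)/(200930 + (632 + 1617² + 265*1617)) = 3763684/(200930 + (632 + 2614689 + 428505)) = 3763684/(200930 + 3043826) = 3763684/3244756 = 3763684*(1/3244756) = 940921/811189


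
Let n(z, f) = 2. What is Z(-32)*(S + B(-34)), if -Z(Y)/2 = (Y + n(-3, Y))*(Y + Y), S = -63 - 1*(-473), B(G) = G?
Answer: -1443840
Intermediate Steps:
S = 410 (S = -63 + 473 = 410)
Z(Y) = -4*Y*(2 + Y) (Z(Y) = -2*(Y + 2)*(Y + Y) = -2*(2 + Y)*2*Y = -4*Y*(2 + Y))
Z(-32)*(S + B(-34)) = (-4*(-32)*(2 - 32))*(410 - 34) = -4*(-32)*(-30)*376 = -3840*376 = -1443840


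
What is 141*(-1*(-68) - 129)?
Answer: -8601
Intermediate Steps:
141*(-1*(-68) - 129) = 141*(68 - 129) = 141*(-61) = -8601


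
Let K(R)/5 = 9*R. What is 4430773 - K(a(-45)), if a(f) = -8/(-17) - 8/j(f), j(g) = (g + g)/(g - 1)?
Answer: 75325909/17 ≈ 4.4309e+6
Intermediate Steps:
j(g) = 2*g/(-1 + g) (j(g) = (2*g)/(-1 + g) = 2*g/(-1 + g))
a(f) = 8/17 - 4*(-1 + f)/f (a(f) = -8/(-17) - 8*(-1 + f)/(2*f) = -8*(-1/17) - 4*(-1 + f)/f = 8/17 - 4*(-1 + f)/f)
K(R) = 45*R (K(R) = 5*(9*R) = 45*R)
4430773 - K(a(-45)) = 4430773 - 45*(-60/17 + 4/(-45)) = 4430773 - 45*(-60/17 + 4*(-1/45)) = 4430773 - 45*(-60/17 - 4/45) = 4430773 - 45*(-2768)/765 = 4430773 - 1*(-2768/17) = 4430773 + 2768/17 = 75325909/17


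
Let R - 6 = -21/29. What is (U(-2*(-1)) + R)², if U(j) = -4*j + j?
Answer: 441/841 ≈ 0.52438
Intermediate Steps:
R = 153/29 (R = 6 - 21/29 = 153/29 ≈ 5.2759)
U(j) = -3*j
(U(-2*(-1)) + R)² = (-(-6)*(-1) + 153/29)² = (-3*2 + 153/29)² = (-6 + 153/29)² = (-21/29)² = 441/841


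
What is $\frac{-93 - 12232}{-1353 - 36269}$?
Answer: $\frac{12325}{37622} \approx 0.3276$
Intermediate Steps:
$\frac{-93 - 12232}{-1353 - 36269} = - \frac{12325}{-1353 - 36269} = - \frac{12325}{-37622} = \left(-12325\right) \left(- \frac{1}{37622}\right) = \frac{12325}{37622}$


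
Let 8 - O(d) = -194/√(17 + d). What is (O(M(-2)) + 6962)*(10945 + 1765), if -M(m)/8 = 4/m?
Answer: 88588700 + 2465740*√33/33 ≈ 8.9018e+7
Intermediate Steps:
M(m) = -32/m
O(d) = 8 + 194/√(17 + d) (O(d) = 8 - (-194)/(√(17 + d)) = 8 - (-194)/√(17 + d) = 8 + 194/√(17 + d))
(O(M(-2)) + 6962)*(10945 + 1765) = ((8 + 194/√(17 - 32/(-2))) + 6962)*(10945 + 1765) = ((8 + 194/√(17 - 32*(-½))) + 6962)*12710 = ((8 + 194/√(17 + 16)) + 6962)*12710 = ((8 + 194/√33) + 6962)*12710 = ((8 + 194*(√33/33)) + 6962)*12710 = ((8 + 194*√33/33) + 6962)*12710 = (6970 + 194*√33/33)*12710 = 88588700 + 2465740*√33/33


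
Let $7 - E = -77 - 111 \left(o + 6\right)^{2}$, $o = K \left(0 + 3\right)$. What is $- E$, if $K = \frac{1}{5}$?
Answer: $- \frac{122979}{25} \approx -4919.2$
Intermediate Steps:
$K = \frac{1}{5} \approx 0.2$
$o = \frac{3}{5}$ ($o = \frac{0 + 3}{5} = \frac{1}{5} \cdot 3 = \frac{3}{5} \approx 0.6$)
$E = \frac{122979}{25}$ ($E = 7 - \left(-77 - 111 \left(\frac{3}{5} + 6\right)^{2}\right) = 7 - \left(-77 - 111 \left(\frac{33}{5}\right)^{2}\right) = 7 - \left(-77 - \frac{120879}{25}\right) = 7 - - \frac{122804}{25} = 7 + \frac{122804}{25} = \frac{122979}{25} \approx 4919.2$)
$- E = \left(-1\right) \frac{122979}{25} = - \frac{122979}{25}$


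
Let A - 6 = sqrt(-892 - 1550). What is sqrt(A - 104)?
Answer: sqrt(-98 + I*sqrt(2442)) ≈ 2.4243 + 10.192*I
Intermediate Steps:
A = 6 + I*sqrt(2442) (A = 6 + sqrt(-892 - 1550) = 6 + sqrt(-2442) = 6 + I*sqrt(2442) ≈ 6.0 + 49.417*I)
sqrt(A - 104) = sqrt((6 + I*sqrt(2442)) - 104) = sqrt(-98 + I*sqrt(2442))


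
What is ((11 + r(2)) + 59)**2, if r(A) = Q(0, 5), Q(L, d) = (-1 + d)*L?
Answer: 4900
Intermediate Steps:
Q(L, d) = L*(-1 + d)
r(A) = 0 (r(A) = 0*(-1 + 5) = 0*4 = 0)
((11 + r(2)) + 59)**2 = ((11 + 0) + 59)**2 = (11 + 59)**2 = 70**2 = 4900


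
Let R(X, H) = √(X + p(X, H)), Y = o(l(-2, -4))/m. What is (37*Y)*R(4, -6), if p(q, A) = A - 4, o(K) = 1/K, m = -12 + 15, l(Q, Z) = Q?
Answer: -37*I*√6/6 ≈ -15.105*I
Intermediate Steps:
m = 3
p(q, A) = -4 + A
Y = -⅙ (Y = 1/(-2*3) = -½*⅓ = -⅙ ≈ -0.16667)
R(X, H) = √(-4 + H + X) (R(X, H) = √(X + (-4 + H)) = √(-4 + H + X))
(37*Y)*R(4, -6) = (37*(-⅙))*√(-4 - 6 + 4) = -37*I*√6/6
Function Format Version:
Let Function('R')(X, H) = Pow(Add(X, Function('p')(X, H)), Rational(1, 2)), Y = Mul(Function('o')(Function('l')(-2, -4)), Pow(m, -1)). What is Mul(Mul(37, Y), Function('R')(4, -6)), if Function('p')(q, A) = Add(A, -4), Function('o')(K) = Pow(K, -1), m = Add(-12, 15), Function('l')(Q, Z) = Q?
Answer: Mul(Rational(-37, 6), I, Pow(6, Rational(1, 2))) ≈ Mul(-15.105, I)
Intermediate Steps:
m = 3
Function('p')(q, A) = Add(-4, A)
Y = Rational(-1, 6) (Y = Mul(Pow(-2, -1), Pow(3, -1)) = Mul(Rational(-1, 2), Rational(1, 3)) = Rational(-1, 6) ≈ -0.16667)
Function('R')(X, H) = Pow(Add(-4, H, X), Rational(1, 2)) (Function('R')(X, H) = Pow(Add(X, Add(-4, H)), Rational(1, 2)) = Pow(Add(-4, H, X), Rational(1, 2)))
Mul(Mul(37, Y), Function('R')(4, -6)) = Mul(Mul(37, Rational(-1, 6)), Pow(Add(-4, -6, 4), Rational(1, 2))) = Mul(Rational(-37, 6), Pow(-6, Rational(1, 2))) = Mul(Rational(-37, 6), Mul(I, Pow(6, Rational(1, 2)))) = Mul(Rational(-37, 6), I, Pow(6, Rational(1, 2)))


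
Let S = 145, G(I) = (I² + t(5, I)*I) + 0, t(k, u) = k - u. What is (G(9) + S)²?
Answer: 36100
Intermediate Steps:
G(I) = I² + I*(5 - I) (G(I) = (I² + (5 - I)*I) + 0 = (I² + I*(5 - I)) + 0 = I² + I*(5 - I))
(G(9) + S)² = (5*9 + 145)² = (45 + 145)² = 190² = 36100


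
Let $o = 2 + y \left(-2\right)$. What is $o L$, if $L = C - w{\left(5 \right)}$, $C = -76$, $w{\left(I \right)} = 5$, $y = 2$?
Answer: $162$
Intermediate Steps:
$L = -81$ ($L = -76 - 5 = -81$)
$o = -2$ ($o = 2 + 2 \left(-2\right) = 2 - 4 = -2$)
$o L = \left(-2\right) \left(-81\right) = 162$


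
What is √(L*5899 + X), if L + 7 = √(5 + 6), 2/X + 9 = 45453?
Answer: √(-21319133381490 + 3045590486316*√11)/22722 ≈ 147.41*I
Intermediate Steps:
X = 1/22722 (X = 2/(-9 + 45453) = 2/45444 = 2*(1/45444) = 1/22722 ≈ 4.4010e-5)
L = -7 + √11 (L = -7 + √(5 + 6) = -7 + √11 ≈ -3.6834)
√(L*5899 + X) = √((-7 + √11)*5899 + 1/22722) = √((-41293 + 5899*√11) + 1/22722) = √(-938259545/22722 + 5899*√11)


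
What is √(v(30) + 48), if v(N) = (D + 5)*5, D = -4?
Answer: √53 ≈ 7.2801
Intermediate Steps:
v(N) = 5 (v(N) = (-4 + 5)*5 = 1*5 = 5)
√(v(30) + 48) = √(5 + 48) = √53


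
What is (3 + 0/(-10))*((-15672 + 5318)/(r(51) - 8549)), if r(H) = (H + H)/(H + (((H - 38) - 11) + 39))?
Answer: 1428852/393203 ≈ 3.6339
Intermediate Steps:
r(H) = 2*H/(-10 + 2*H) (r(H) = (2*H)/(H + (((-38 + H) - 11) + 39)) = (2*H)/(H + ((-49 + H) + 39)) = (2*H)/(H + (-10 + H)) = (2*H)/(-10 + 2*H) = 2*H/(-10 + 2*H))
(3 + 0/(-10))*((-15672 + 5318)/(r(51) - 8549)) = (3 + 0/(-10))*((-15672 + 5318)/(51/(-5 + 51) - 8549)) = (3 + 0*(-⅒))*(-10354/(51/46 - 8549)) = (3 + 0)*(-10354/(51*(1/46) - 8549)) = 3*(-10354/(51/46 - 8549)) = 3*(-10354/(-393203/46)) = 3*(-10354*(-46/393203)) = 3*(476284/393203) = 1428852/393203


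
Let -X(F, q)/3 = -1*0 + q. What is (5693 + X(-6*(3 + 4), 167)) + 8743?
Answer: 13935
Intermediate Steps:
X(F, q) = -3*q (X(F, q) = -3*(-1*0 + q) = -3*(0 + q) = -3*q)
(5693 + X(-6*(3 + 4), 167)) + 8743 = (5693 - 3*167) + 8743 = (5693 - 501) + 8743 = 5192 + 8743 = 13935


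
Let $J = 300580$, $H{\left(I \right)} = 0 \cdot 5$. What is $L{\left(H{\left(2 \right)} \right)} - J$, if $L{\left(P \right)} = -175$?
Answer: $-300755$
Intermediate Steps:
$H{\left(I \right)} = 0$
$L{\left(H{\left(2 \right)} \right)} - J = -175 - 300580 = -300755$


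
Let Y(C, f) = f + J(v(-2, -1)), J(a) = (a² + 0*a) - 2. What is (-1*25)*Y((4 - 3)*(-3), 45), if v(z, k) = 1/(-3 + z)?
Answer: -1076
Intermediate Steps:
J(a) = -2 + a² (J(a) = (a² + 0) - 2 = a² - 2 = -2 + a²)
Y(C, f) = -49/25 + f (Y(C, f) = f + (-2 + (1/(-3 - 2))²) = f + (-2 + (1/(-5))²) = f + (-2 + (-⅕)²) = f + (-2 + 1/25) = f - 49/25 = -49/25 + f)
(-1*25)*Y((4 - 3)*(-3), 45) = (-1*25)*(-49/25 + 45) = -25*1076/25 = -1076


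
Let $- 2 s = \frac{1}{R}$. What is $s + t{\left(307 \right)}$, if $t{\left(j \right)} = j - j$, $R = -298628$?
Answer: $\frac{1}{597256} \approx 1.6743 \cdot 10^{-6}$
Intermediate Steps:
$t{\left(j \right)} = 0$
$s = \frac{1}{597256}$ ($s = - \frac{1}{2 \left(-298628\right)} = \left(- \frac{1}{2}\right) \left(- \frac{1}{298628}\right) = \frac{1}{597256} \approx 1.6743 \cdot 10^{-6}$)
$s + t{\left(307 \right)} = \frac{1}{597256} + 0 = \frac{1}{597256}$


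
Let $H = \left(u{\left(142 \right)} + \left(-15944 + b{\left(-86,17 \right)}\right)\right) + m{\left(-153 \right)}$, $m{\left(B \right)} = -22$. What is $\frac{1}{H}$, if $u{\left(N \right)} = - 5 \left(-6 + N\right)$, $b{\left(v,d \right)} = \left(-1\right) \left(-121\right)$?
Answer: $- \frac{1}{16525} \approx -6.0514 \cdot 10^{-5}$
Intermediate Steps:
$b{\left(v,d \right)} = 121$
$u{\left(N \right)} = 30 - 5 N$
$H = -16525$ ($H = \left(\left(30 - 710\right) + \left(-15944 + 121\right)\right) - 22 = \left(\left(30 - 710\right) - 15823\right) - 22 = \left(-680 - 15823\right) - 22 = -16503 - 22 = -16525$)
$\frac{1}{H} = \frac{1}{-16525} = - \frac{1}{16525}$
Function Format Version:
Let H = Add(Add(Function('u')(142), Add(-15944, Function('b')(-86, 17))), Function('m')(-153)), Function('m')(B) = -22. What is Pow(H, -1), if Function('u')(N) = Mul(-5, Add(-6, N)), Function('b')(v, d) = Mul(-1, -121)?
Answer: Rational(-1, 16525) ≈ -6.0514e-5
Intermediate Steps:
Function('b')(v, d) = 121
Function('u')(N) = Add(30, Mul(-5, N))
H = -16525 (H = Add(Add(Add(30, Mul(-5, 142)), Add(-15944, 121)), -22) = Add(Add(Add(30, -710), -15823), -22) = Add(Add(-680, -15823), -22) = Add(-16503, -22) = -16525)
Pow(H, -1) = Pow(-16525, -1) = Rational(-1, 16525)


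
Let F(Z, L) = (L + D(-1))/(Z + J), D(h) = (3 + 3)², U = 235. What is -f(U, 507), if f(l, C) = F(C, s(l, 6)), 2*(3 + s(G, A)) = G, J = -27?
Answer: -301/960 ≈ -0.31354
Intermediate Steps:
D(h) = 36 (D(h) = 6² = 36)
s(G, A) = -3 + G/2
F(Z, L) = (36 + L)/(-27 + Z) (F(Z, L) = (L + 36)/(Z - 27) = (36 + L)/(-27 + Z))
f(l, C) = (33 + l/2)/(-27 + C) (f(l, C) = (36 + (-3 + l/2))/(-27 + C) = (33 + l/2)/(-27 + C))
-f(U, 507) = -(66 + 235)/(2*(-27 + 507)) = -301/(2*480) = -1*301/960 = -301/960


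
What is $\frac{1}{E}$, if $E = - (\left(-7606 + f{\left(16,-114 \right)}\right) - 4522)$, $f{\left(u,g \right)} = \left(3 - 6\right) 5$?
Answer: $\frac{1}{12143} \approx 8.2352 \cdot 10^{-5}$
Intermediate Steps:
$f{\left(u,g \right)} = -15$ ($f{\left(u,g \right)} = \left(-3\right) 5 = -15$)
$E = 12143$ ($E = - (\left(-7606 - 15\right) - 4522) = - (-7621 - 4522) = \left(-1\right) \left(-12143\right) = 12143$)
$\frac{1}{E} = \frac{1}{12143}$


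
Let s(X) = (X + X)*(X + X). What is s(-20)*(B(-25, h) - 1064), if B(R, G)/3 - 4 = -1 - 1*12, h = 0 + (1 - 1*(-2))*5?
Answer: -1745600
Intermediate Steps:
s(X) = 4*X² (s(X) = (2*X)*(2*X) = 4*X²)
h = 15 (h = 0 + (1 + 2)*5 = 0 + 3*5 = 0 + 15 = 15)
B(R, G) = -27 (B(R, G) = 12 + 3*(-1 - 1*12) = 12 + 3*(-1 - 12) = 12 + 3*(-13) = 12 - 39 = -27)
s(-20)*(B(-25, h) - 1064) = (4*(-20)²)*(-27 - 1064) = (4*400)*(-1091) = 1600*(-1091) = -1745600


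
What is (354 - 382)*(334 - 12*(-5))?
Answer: -11032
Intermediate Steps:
(354 - 382)*(334 - 12*(-5)) = -28*(334 + 60) = -28*394 = -11032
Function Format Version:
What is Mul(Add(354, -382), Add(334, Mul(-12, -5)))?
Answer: -11032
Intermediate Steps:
Mul(Add(354, -382), Add(334, Mul(-12, -5))) = Mul(-28, Add(334, 60)) = Mul(-28, 394) = -11032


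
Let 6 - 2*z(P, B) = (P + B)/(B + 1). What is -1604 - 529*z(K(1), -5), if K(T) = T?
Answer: -5853/2 ≈ -2926.5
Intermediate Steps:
z(P, B) = 3 - (B + P)/(2*(1 + B)) (z(P, B) = 3 - (P + B)/(2*(B + 1)) = 3 - (B + P)/(2*(1 + B)))
-1604 - 529*z(K(1), -5) = -1604 - 529*(6 - 1*1 + 5*(-5))/(2*(1 - 5)) = -1604 - 529*(6 - 1 - 25)/(2*(-4)) = -1604 - 529*(-1)*(-20)/(2*4) = -1604 - 529*5/2 = -1604 - 2645/2 = -5853/2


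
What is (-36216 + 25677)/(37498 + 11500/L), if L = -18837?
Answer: -8631441/30710362 ≈ -0.28106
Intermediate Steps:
(-36216 + 25677)/(37498 + 11500/L) = (-36216 + 25677)/(37498 + 11500/(-18837)) = -10539/(37498 + 11500*(-1/18837)) = -10539/(37498 - 500/819) = -10539/30710362/819 = -10539*819/30710362 = -8631441/30710362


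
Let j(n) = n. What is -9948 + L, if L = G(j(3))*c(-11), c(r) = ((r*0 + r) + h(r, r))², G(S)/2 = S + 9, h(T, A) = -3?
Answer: -5244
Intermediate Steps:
G(S) = 18 + 2*S (G(S) = 2*(S + 9) = 2*(9 + S) = 18 + 2*S)
c(r) = (-3 + r)² (c(r) = ((r*0 + r) - 3)² = ((0 + r) - 3)² = (r - 3)² = (-3 + r)²)
L = 4704 (L = (18 + 2*3)*(-3 - 11)² = (18 + 6)*(-14)² = 24*196 = 4704)
-9948 + L = -9948 + 4704 = -5244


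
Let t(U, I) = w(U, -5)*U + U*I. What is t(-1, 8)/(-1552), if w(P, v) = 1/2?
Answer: 17/3104 ≈ 0.0054768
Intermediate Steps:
w(P, v) = 1/2
t(U, I) = U/2 + I*U (t(U, I) = U/2 + U*I = U/2 + I*U)
t(-1, 8)/(-1552) = -(1/2 + 8)/(-1552) = -1*17/2*(-1/1552) = -17/2*(-1/1552) = 17/3104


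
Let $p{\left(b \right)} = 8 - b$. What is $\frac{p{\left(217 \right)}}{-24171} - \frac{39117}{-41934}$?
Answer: $\frac{318087071}{337862238} \approx 0.94147$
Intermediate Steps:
$\frac{p{\left(217 \right)}}{-24171} - \frac{39117}{-41934} = \frac{8 - 217}{-24171} - \frac{39117}{-41934} = \left(8 - 217\right) \left(- \frac{1}{24171}\right) - - \frac{13039}{13978} = \left(-209\right) \left(- \frac{1}{24171}\right) + \frac{13039}{13978} = \frac{209}{24171} + \frac{13039}{13978} = \frac{318087071}{337862238}$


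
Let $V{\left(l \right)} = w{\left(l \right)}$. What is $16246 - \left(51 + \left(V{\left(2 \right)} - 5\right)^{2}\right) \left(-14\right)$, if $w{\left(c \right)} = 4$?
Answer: $16974$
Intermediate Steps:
$V{\left(l \right)} = 4$
$16246 - \left(51 + \left(V{\left(2 \right)} - 5\right)^{2}\right) \left(-14\right) = 16246 - \left(51 + \left(4 - 5\right)^{2}\right) \left(-14\right) = 16246 - \left(51 + \left(-1\right)^{2}\right) \left(-14\right) = 16246 - \left(51 + 1\right) \left(-14\right) = 16246 - 52 \left(-14\right) = 16246 - -728 = 16246 + 728 = 16974$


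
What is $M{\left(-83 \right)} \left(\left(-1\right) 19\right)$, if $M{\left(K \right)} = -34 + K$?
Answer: $2223$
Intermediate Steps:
$M{\left(-83 \right)} \left(\left(-1\right) 19\right) = \left(-34 - 83\right) \left(\left(-1\right) 19\right) = \left(-117\right) \left(-19\right) = 2223$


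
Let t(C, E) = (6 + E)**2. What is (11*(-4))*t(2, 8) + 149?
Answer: -8475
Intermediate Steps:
(11*(-4))*t(2, 8) + 149 = (11*(-4))*(6 + 8)**2 + 149 = -44*14**2 + 149 = -44*196 + 149 = -8624 + 149 = -8475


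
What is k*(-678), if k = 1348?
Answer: -913944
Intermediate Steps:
k*(-678) = 1348*(-678) = -913944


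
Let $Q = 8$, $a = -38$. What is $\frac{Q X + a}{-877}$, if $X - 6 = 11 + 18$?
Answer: $- \frac{242}{877} \approx -0.27594$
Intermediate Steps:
$X = 35$ ($X = 6 + \left(11 + 18\right) = 6 + 29 = 35$)
$\frac{Q X + a}{-877} = \frac{8 \cdot 35 - 38}{-877} = \left(280 - 38\right) \left(- \frac{1}{877}\right) = 242 \left(- \frac{1}{877}\right) = - \frac{242}{877}$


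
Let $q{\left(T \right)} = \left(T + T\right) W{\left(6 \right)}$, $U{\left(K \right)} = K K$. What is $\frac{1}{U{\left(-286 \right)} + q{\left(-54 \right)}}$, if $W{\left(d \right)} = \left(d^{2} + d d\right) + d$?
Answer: $\frac{1}{73372} \approx 1.3629 \cdot 10^{-5}$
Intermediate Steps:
$W{\left(d \right)} = d + 2 d^{2}$ ($W{\left(d \right)} = \left(d^{2} + d^{2}\right) + d = 2 d^{2} + d = d + 2 d^{2}$)
$U{\left(K \right)} = K^{2}$
$q{\left(T \right)} = 156 T$ ($q{\left(T \right)} = \left(T + T\right) 6 \left(1 + 2 \cdot 6\right) = 2 T 6 \left(1 + 12\right) = 2 T 6 \cdot 13 = 2 T 78 = 156 T$)
$\frac{1}{U{\left(-286 \right)} + q{\left(-54 \right)}} = \frac{1}{\left(-286\right)^{2} + 156 \left(-54\right)} = \frac{1}{81796 - 8424} = \frac{1}{73372}$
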